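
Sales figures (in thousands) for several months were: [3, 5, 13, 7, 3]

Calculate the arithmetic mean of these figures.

6.2

Step 1: Sum all values: 3 + 5 + 13 + 7 + 3 = 31
Step 2: Count the number of values: n = 5
Step 3: Mean = sum / n = 31 / 5 = 6.2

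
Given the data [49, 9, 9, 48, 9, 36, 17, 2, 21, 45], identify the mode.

9

Step 1: Count the frequency of each value:
  2: appears 1 time(s)
  9: appears 3 time(s)
  17: appears 1 time(s)
  21: appears 1 time(s)
  36: appears 1 time(s)
  45: appears 1 time(s)
  48: appears 1 time(s)
  49: appears 1 time(s)
Step 2: The value 9 appears most frequently (3 times).
Step 3: Mode = 9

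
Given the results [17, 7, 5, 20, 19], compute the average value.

13.6

Step 1: Sum all values: 17 + 7 + 5 + 20 + 19 = 68
Step 2: Count the number of values: n = 5
Step 3: Mean = sum / n = 68 / 5 = 13.6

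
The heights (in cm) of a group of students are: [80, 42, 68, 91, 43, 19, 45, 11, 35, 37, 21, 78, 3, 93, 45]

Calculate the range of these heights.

90

Step 1: Identify the maximum value: max = 93
Step 2: Identify the minimum value: min = 3
Step 3: Range = max - min = 93 - 3 = 90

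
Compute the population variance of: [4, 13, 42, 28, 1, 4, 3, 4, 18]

175.3333

Step 1: Compute the mean: (4 + 13 + 42 + 28 + 1 + 4 + 3 + 4 + 18) / 9 = 13
Step 2: Compute squared deviations from the mean:
  (4 - 13)^2 = 81
  (13 - 13)^2 = 0
  (42 - 13)^2 = 841
  (28 - 13)^2 = 225
  (1 - 13)^2 = 144
  (4 - 13)^2 = 81
  (3 - 13)^2 = 100
  (4 - 13)^2 = 81
  (18 - 13)^2 = 25
Step 3: Sum of squared deviations = 1578
Step 4: Population variance = 1578 / 9 = 175.3333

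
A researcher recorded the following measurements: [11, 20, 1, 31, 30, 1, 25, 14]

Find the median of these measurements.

17

Step 1: Sort the data in ascending order: [1, 1, 11, 14, 20, 25, 30, 31]
Step 2: The number of values is n = 8.
Step 3: Since n is even, the median is the average of positions 4 and 5:
  Median = (14 + 20) / 2 = 17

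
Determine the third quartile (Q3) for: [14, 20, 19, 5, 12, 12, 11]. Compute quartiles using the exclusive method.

19

Step 1: Sort the data: [5, 11, 12, 12, 14, 19, 20]
Step 2: n = 7
Step 3: Using the exclusive quartile method:
  Q1 = 11
  Q2 (median) = 12
  Q3 = 19
  IQR = Q3 - Q1 = 19 - 11 = 8
Step 4: Q3 = 19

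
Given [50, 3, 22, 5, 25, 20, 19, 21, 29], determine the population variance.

167.1358

Step 1: Compute the mean: (50 + 3 + 22 + 5 + 25 + 20 + 19 + 21 + 29) / 9 = 21.5556
Step 2: Compute squared deviations from the mean:
  (50 - 21.5556)^2 = 809.0864
  (3 - 21.5556)^2 = 344.3086
  (22 - 21.5556)^2 = 0.1975
  (5 - 21.5556)^2 = 274.0864
  (25 - 21.5556)^2 = 11.8642
  (20 - 21.5556)^2 = 2.4198
  (19 - 21.5556)^2 = 6.5309
  (21 - 21.5556)^2 = 0.3086
  (29 - 21.5556)^2 = 55.4198
Step 3: Sum of squared deviations = 1504.2222
Step 4: Population variance = 1504.2222 / 9 = 167.1358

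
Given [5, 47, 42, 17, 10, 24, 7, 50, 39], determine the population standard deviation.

16.9298

Step 1: Compute the mean: 26.7778
Step 2: Sum of squared deviations from the mean: 2579.5556
Step 3: Population variance = 2579.5556 / 9 = 286.6173
Step 4: Standard deviation = sqrt(286.6173) = 16.9298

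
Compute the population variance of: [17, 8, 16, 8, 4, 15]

23.8889

Step 1: Compute the mean: (17 + 8 + 16 + 8 + 4 + 15) / 6 = 11.3333
Step 2: Compute squared deviations from the mean:
  (17 - 11.3333)^2 = 32.1111
  (8 - 11.3333)^2 = 11.1111
  (16 - 11.3333)^2 = 21.7778
  (8 - 11.3333)^2 = 11.1111
  (4 - 11.3333)^2 = 53.7778
  (15 - 11.3333)^2 = 13.4444
Step 3: Sum of squared deviations = 143.3333
Step 4: Population variance = 143.3333 / 6 = 23.8889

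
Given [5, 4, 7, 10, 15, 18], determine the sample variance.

31.7667

Step 1: Compute the mean: (5 + 4 + 7 + 10 + 15 + 18) / 6 = 9.8333
Step 2: Compute squared deviations from the mean:
  (5 - 9.8333)^2 = 23.3611
  (4 - 9.8333)^2 = 34.0278
  (7 - 9.8333)^2 = 8.0278
  (10 - 9.8333)^2 = 0.0278
  (15 - 9.8333)^2 = 26.6944
  (18 - 9.8333)^2 = 66.6944
Step 3: Sum of squared deviations = 158.8333
Step 4: Sample variance = 158.8333 / 5 = 31.7667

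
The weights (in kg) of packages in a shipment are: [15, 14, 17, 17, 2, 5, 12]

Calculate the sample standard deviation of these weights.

5.9362

Step 1: Compute the mean: 11.7143
Step 2: Sum of squared deviations from the mean: 211.4286
Step 3: Sample variance = 211.4286 / 6 = 35.2381
Step 4: Standard deviation = sqrt(35.2381) = 5.9362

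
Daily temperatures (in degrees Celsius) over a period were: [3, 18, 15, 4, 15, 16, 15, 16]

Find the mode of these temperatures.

15

Step 1: Count the frequency of each value:
  3: appears 1 time(s)
  4: appears 1 time(s)
  15: appears 3 time(s)
  16: appears 2 time(s)
  18: appears 1 time(s)
Step 2: The value 15 appears most frequently (3 times).
Step 3: Mode = 15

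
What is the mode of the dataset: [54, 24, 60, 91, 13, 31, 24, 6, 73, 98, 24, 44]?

24

Step 1: Count the frequency of each value:
  6: appears 1 time(s)
  13: appears 1 time(s)
  24: appears 3 time(s)
  31: appears 1 time(s)
  44: appears 1 time(s)
  54: appears 1 time(s)
  60: appears 1 time(s)
  73: appears 1 time(s)
  91: appears 1 time(s)
  98: appears 1 time(s)
Step 2: The value 24 appears most frequently (3 times).
Step 3: Mode = 24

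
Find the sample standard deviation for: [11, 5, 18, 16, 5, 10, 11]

4.9473

Step 1: Compute the mean: 10.8571
Step 2: Sum of squared deviations from the mean: 146.8571
Step 3: Sample variance = 146.8571 / 6 = 24.4762
Step 4: Standard deviation = sqrt(24.4762) = 4.9473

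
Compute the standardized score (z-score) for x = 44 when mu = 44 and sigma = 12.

0

Step 1: Recall the z-score formula: z = (x - mu) / sigma
Step 2: Substitute values: z = (44 - 44) / 12
Step 3: z = 0 / 12 = 0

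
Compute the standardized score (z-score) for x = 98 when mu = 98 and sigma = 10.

0

Step 1: Recall the z-score formula: z = (x - mu) / sigma
Step 2: Substitute values: z = (98 - 98) / 10
Step 3: z = 0 / 10 = 0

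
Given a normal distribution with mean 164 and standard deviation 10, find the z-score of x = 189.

2.5

Step 1: Recall the z-score formula: z = (x - mu) / sigma
Step 2: Substitute values: z = (189 - 164) / 10
Step 3: z = 25 / 10 = 2.5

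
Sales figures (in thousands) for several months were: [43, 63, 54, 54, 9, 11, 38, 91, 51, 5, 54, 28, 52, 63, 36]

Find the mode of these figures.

54

Step 1: Count the frequency of each value:
  5: appears 1 time(s)
  9: appears 1 time(s)
  11: appears 1 time(s)
  28: appears 1 time(s)
  36: appears 1 time(s)
  38: appears 1 time(s)
  43: appears 1 time(s)
  51: appears 1 time(s)
  52: appears 1 time(s)
  54: appears 3 time(s)
  63: appears 2 time(s)
  91: appears 1 time(s)
Step 2: The value 54 appears most frequently (3 times).
Step 3: Mode = 54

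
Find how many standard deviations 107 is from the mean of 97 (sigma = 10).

1

Step 1: Recall the z-score formula: z = (x - mu) / sigma
Step 2: Substitute values: z = (107 - 97) / 10
Step 3: z = 10 / 10 = 1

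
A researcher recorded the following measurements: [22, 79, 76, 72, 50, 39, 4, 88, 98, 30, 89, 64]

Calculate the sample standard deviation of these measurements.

29.9397

Step 1: Compute the mean: 59.25
Step 2: Sum of squared deviations from the mean: 9860.25
Step 3: Sample variance = 9860.25 / 11 = 896.3864
Step 4: Standard deviation = sqrt(896.3864) = 29.9397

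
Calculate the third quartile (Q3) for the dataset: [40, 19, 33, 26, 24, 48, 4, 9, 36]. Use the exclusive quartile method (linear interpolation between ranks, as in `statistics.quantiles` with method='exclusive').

38

Step 1: Sort the data: [4, 9, 19, 24, 26, 33, 36, 40, 48]
Step 2: n = 9
Step 3: Using the exclusive quartile method:
  Q1 = 14
  Q2 (median) = 26
  Q3 = 38
  IQR = Q3 - Q1 = 38 - 14 = 24
Step 4: Q3 = 38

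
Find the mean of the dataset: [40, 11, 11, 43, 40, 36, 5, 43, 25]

28.2222

Step 1: Sum all values: 40 + 11 + 11 + 43 + 40 + 36 + 5 + 43 + 25 = 254
Step 2: Count the number of values: n = 9
Step 3: Mean = sum / n = 254 / 9 = 28.2222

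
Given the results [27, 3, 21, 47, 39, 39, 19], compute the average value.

27.8571

Step 1: Sum all values: 27 + 3 + 21 + 47 + 39 + 39 + 19 = 195
Step 2: Count the number of values: n = 7
Step 3: Mean = sum / n = 195 / 7 = 27.8571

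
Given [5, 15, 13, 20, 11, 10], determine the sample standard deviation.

5.0465

Step 1: Compute the mean: 12.3333
Step 2: Sum of squared deviations from the mean: 127.3333
Step 3: Sample variance = 127.3333 / 5 = 25.4667
Step 4: Standard deviation = sqrt(25.4667) = 5.0465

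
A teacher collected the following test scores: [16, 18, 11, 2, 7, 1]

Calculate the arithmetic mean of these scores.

9.1667

Step 1: Sum all values: 16 + 18 + 11 + 2 + 7 + 1 = 55
Step 2: Count the number of values: n = 6
Step 3: Mean = sum / n = 55 / 6 = 9.1667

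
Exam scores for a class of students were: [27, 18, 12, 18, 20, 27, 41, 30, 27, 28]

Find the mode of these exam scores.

27

Step 1: Count the frequency of each value:
  12: appears 1 time(s)
  18: appears 2 time(s)
  20: appears 1 time(s)
  27: appears 3 time(s)
  28: appears 1 time(s)
  30: appears 1 time(s)
  41: appears 1 time(s)
Step 2: The value 27 appears most frequently (3 times).
Step 3: Mode = 27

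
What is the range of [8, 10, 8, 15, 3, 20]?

17

Step 1: Identify the maximum value: max = 20
Step 2: Identify the minimum value: min = 3
Step 3: Range = max - min = 20 - 3 = 17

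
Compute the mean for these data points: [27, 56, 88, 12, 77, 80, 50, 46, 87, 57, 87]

60.6364

Step 1: Sum all values: 27 + 56 + 88 + 12 + 77 + 80 + 50 + 46 + 87 + 57 + 87 = 667
Step 2: Count the number of values: n = 11
Step 3: Mean = sum / n = 667 / 11 = 60.6364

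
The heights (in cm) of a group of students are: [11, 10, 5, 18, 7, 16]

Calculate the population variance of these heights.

21.1389

Step 1: Compute the mean: (11 + 10 + 5 + 18 + 7 + 16) / 6 = 11.1667
Step 2: Compute squared deviations from the mean:
  (11 - 11.1667)^2 = 0.0278
  (10 - 11.1667)^2 = 1.3611
  (5 - 11.1667)^2 = 38.0278
  (18 - 11.1667)^2 = 46.6944
  (7 - 11.1667)^2 = 17.3611
  (16 - 11.1667)^2 = 23.3611
Step 3: Sum of squared deviations = 126.8333
Step 4: Population variance = 126.8333 / 6 = 21.1389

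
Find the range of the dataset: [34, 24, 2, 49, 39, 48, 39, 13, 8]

47

Step 1: Identify the maximum value: max = 49
Step 2: Identify the minimum value: min = 2
Step 3: Range = max - min = 49 - 2 = 47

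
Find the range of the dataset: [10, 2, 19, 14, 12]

17

Step 1: Identify the maximum value: max = 19
Step 2: Identify the minimum value: min = 2
Step 3: Range = max - min = 19 - 2 = 17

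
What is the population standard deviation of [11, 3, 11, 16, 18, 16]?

4.9917

Step 1: Compute the mean: 12.5
Step 2: Sum of squared deviations from the mean: 149.5
Step 3: Population variance = 149.5 / 6 = 24.9167
Step 4: Standard deviation = sqrt(24.9167) = 4.9917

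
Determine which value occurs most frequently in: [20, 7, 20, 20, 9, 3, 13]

20

Step 1: Count the frequency of each value:
  3: appears 1 time(s)
  7: appears 1 time(s)
  9: appears 1 time(s)
  13: appears 1 time(s)
  20: appears 3 time(s)
Step 2: The value 20 appears most frequently (3 times).
Step 3: Mode = 20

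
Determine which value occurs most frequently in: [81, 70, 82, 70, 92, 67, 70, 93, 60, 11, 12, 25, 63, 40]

70

Step 1: Count the frequency of each value:
  11: appears 1 time(s)
  12: appears 1 time(s)
  25: appears 1 time(s)
  40: appears 1 time(s)
  60: appears 1 time(s)
  63: appears 1 time(s)
  67: appears 1 time(s)
  70: appears 3 time(s)
  81: appears 1 time(s)
  82: appears 1 time(s)
  92: appears 1 time(s)
  93: appears 1 time(s)
Step 2: The value 70 appears most frequently (3 times).
Step 3: Mode = 70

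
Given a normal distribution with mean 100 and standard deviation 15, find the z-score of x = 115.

1

Step 1: Recall the z-score formula: z = (x - mu) / sigma
Step 2: Substitute values: z = (115 - 100) / 15
Step 3: z = 15 / 15 = 1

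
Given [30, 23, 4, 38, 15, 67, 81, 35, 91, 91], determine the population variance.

938.85

Step 1: Compute the mean: (30 + 23 + 4 + 38 + 15 + 67 + 81 + 35 + 91 + 91) / 10 = 47.5
Step 2: Compute squared deviations from the mean:
  (30 - 47.5)^2 = 306.25
  (23 - 47.5)^2 = 600.25
  (4 - 47.5)^2 = 1892.25
  (38 - 47.5)^2 = 90.25
  (15 - 47.5)^2 = 1056.25
  (67 - 47.5)^2 = 380.25
  (81 - 47.5)^2 = 1122.25
  (35 - 47.5)^2 = 156.25
  (91 - 47.5)^2 = 1892.25
  (91 - 47.5)^2 = 1892.25
Step 3: Sum of squared deviations = 9388.5
Step 4: Population variance = 9388.5 / 10 = 938.85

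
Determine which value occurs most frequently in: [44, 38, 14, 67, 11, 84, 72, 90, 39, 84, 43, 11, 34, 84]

84

Step 1: Count the frequency of each value:
  11: appears 2 time(s)
  14: appears 1 time(s)
  34: appears 1 time(s)
  38: appears 1 time(s)
  39: appears 1 time(s)
  43: appears 1 time(s)
  44: appears 1 time(s)
  67: appears 1 time(s)
  72: appears 1 time(s)
  84: appears 3 time(s)
  90: appears 1 time(s)
Step 2: The value 84 appears most frequently (3 times).
Step 3: Mode = 84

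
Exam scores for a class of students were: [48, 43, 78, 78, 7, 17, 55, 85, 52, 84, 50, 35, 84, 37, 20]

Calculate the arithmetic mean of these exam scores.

51.5333

Step 1: Sum all values: 48 + 43 + 78 + 78 + 7 + 17 + 55 + 85 + 52 + 84 + 50 + 35 + 84 + 37 + 20 = 773
Step 2: Count the number of values: n = 15
Step 3: Mean = sum / n = 773 / 15 = 51.5333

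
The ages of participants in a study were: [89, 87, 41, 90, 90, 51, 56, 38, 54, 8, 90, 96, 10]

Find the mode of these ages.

90

Step 1: Count the frequency of each value:
  8: appears 1 time(s)
  10: appears 1 time(s)
  38: appears 1 time(s)
  41: appears 1 time(s)
  51: appears 1 time(s)
  54: appears 1 time(s)
  56: appears 1 time(s)
  87: appears 1 time(s)
  89: appears 1 time(s)
  90: appears 3 time(s)
  96: appears 1 time(s)
Step 2: The value 90 appears most frequently (3 times).
Step 3: Mode = 90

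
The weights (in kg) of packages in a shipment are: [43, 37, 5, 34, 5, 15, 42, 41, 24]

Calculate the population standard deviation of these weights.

14.7045

Step 1: Compute the mean: 27.3333
Step 2: Sum of squared deviations from the mean: 1946
Step 3: Population variance = 1946 / 9 = 216.2222
Step 4: Standard deviation = sqrt(216.2222) = 14.7045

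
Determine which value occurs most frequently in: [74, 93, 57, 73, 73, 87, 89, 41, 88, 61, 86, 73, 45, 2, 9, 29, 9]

73

Step 1: Count the frequency of each value:
  2: appears 1 time(s)
  9: appears 2 time(s)
  29: appears 1 time(s)
  41: appears 1 time(s)
  45: appears 1 time(s)
  57: appears 1 time(s)
  61: appears 1 time(s)
  73: appears 3 time(s)
  74: appears 1 time(s)
  86: appears 1 time(s)
  87: appears 1 time(s)
  88: appears 1 time(s)
  89: appears 1 time(s)
  93: appears 1 time(s)
Step 2: The value 73 appears most frequently (3 times).
Step 3: Mode = 73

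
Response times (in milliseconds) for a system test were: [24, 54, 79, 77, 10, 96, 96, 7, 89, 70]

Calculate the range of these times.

89

Step 1: Identify the maximum value: max = 96
Step 2: Identify the minimum value: min = 7
Step 3: Range = max - min = 96 - 7 = 89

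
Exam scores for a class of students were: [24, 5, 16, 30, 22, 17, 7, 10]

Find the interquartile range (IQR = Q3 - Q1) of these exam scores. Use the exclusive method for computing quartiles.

15.75

Step 1: Sort the data: [5, 7, 10, 16, 17, 22, 24, 30]
Step 2: n = 8
Step 3: Using the exclusive quartile method:
  Q1 = 7.75
  Q2 (median) = 16.5
  Q3 = 23.5
  IQR = Q3 - Q1 = 23.5 - 7.75 = 15.75
Step 4: IQR = 15.75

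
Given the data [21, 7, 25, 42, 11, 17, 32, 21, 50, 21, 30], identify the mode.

21

Step 1: Count the frequency of each value:
  7: appears 1 time(s)
  11: appears 1 time(s)
  17: appears 1 time(s)
  21: appears 3 time(s)
  25: appears 1 time(s)
  30: appears 1 time(s)
  32: appears 1 time(s)
  42: appears 1 time(s)
  50: appears 1 time(s)
Step 2: The value 21 appears most frequently (3 times).
Step 3: Mode = 21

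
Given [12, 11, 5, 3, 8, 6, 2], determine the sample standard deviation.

3.8173

Step 1: Compute the mean: 6.7143
Step 2: Sum of squared deviations from the mean: 87.4286
Step 3: Sample variance = 87.4286 / 6 = 14.5714
Step 4: Standard deviation = sqrt(14.5714) = 3.8173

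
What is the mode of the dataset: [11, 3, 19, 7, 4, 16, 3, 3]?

3

Step 1: Count the frequency of each value:
  3: appears 3 time(s)
  4: appears 1 time(s)
  7: appears 1 time(s)
  11: appears 1 time(s)
  16: appears 1 time(s)
  19: appears 1 time(s)
Step 2: The value 3 appears most frequently (3 times).
Step 3: Mode = 3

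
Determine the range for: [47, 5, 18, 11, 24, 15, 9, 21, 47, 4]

43

Step 1: Identify the maximum value: max = 47
Step 2: Identify the minimum value: min = 4
Step 3: Range = max - min = 47 - 4 = 43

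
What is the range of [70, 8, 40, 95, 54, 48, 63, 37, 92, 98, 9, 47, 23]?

90

Step 1: Identify the maximum value: max = 98
Step 2: Identify the minimum value: min = 8
Step 3: Range = max - min = 98 - 8 = 90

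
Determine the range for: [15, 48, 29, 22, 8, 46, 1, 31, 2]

47

Step 1: Identify the maximum value: max = 48
Step 2: Identify the minimum value: min = 1
Step 3: Range = max - min = 48 - 1 = 47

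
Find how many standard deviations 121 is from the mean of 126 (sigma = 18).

-0.2778

Step 1: Recall the z-score formula: z = (x - mu) / sigma
Step 2: Substitute values: z = (121 - 126) / 18
Step 3: z = -5 / 18 = -0.2778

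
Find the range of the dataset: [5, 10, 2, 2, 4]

8

Step 1: Identify the maximum value: max = 10
Step 2: Identify the minimum value: min = 2
Step 3: Range = max - min = 10 - 2 = 8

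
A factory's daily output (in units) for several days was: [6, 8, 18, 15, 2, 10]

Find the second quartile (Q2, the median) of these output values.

9

Step 1: Sort the data: [2, 6, 8, 10, 15, 18]
Step 2: n = 6
Step 3: Q2 is the median. Since n is even, it is the average of the values at positions 3 and 4:
  Q2 = (8 + 10) / 2 = 9
Step 4: Q2 = 9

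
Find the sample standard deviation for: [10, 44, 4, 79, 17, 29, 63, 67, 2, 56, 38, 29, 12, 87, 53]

27.5439

Step 1: Compute the mean: 39.3333
Step 2: Sum of squared deviations from the mean: 10621.3333
Step 3: Sample variance = 10621.3333 / 14 = 758.6667
Step 4: Standard deviation = sqrt(758.6667) = 27.5439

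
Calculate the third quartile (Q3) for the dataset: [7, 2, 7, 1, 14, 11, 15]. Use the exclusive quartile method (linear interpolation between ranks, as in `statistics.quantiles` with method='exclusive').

14

Step 1: Sort the data: [1, 2, 7, 7, 11, 14, 15]
Step 2: n = 7
Step 3: Using the exclusive quartile method:
  Q1 = 2
  Q2 (median) = 7
  Q3 = 14
  IQR = Q3 - Q1 = 14 - 2 = 12
Step 4: Q3 = 14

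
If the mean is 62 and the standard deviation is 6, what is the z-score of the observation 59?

-0.5

Step 1: Recall the z-score formula: z = (x - mu) / sigma
Step 2: Substitute values: z = (59 - 62) / 6
Step 3: z = -3 / 6 = -0.5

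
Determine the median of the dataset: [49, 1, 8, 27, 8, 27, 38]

27

Step 1: Sort the data in ascending order: [1, 8, 8, 27, 27, 38, 49]
Step 2: The number of values is n = 7.
Step 3: Since n is odd, the median is the middle value at position 4: 27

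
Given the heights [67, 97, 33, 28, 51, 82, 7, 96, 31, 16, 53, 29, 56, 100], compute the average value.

53.2857

Step 1: Sum all values: 67 + 97 + 33 + 28 + 51 + 82 + 7 + 96 + 31 + 16 + 53 + 29 + 56 + 100 = 746
Step 2: Count the number of values: n = 14
Step 3: Mean = sum / n = 746 / 14 = 53.2857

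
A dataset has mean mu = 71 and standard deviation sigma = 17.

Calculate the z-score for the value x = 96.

1.4706

Step 1: Recall the z-score formula: z = (x - mu) / sigma
Step 2: Substitute values: z = (96 - 71) / 17
Step 3: z = 25 / 17 = 1.4706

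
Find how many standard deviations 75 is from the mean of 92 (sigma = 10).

-1.7

Step 1: Recall the z-score formula: z = (x - mu) / sigma
Step 2: Substitute values: z = (75 - 92) / 10
Step 3: z = -17 / 10 = -1.7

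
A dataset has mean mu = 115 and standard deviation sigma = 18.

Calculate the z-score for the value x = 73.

-2.3333

Step 1: Recall the z-score formula: z = (x - mu) / sigma
Step 2: Substitute values: z = (73 - 115) / 18
Step 3: z = -42 / 18 = -2.3333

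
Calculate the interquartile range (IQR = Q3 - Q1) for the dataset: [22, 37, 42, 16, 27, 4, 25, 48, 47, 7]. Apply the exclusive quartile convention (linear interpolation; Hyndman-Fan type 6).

29.5

Step 1: Sort the data: [4, 7, 16, 22, 25, 27, 37, 42, 47, 48]
Step 2: n = 10
Step 3: Using the exclusive quartile method:
  Q1 = 13.75
  Q2 (median) = 26
  Q3 = 43.25
  IQR = Q3 - Q1 = 43.25 - 13.75 = 29.5
Step 4: IQR = 29.5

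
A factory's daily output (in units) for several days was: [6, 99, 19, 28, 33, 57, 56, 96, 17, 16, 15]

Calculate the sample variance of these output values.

1068.1636

Step 1: Compute the mean: (6 + 99 + 19 + 28 + 33 + 57 + 56 + 96 + 17 + 16 + 15) / 11 = 40.1818
Step 2: Compute squared deviations from the mean:
  (6 - 40.1818)^2 = 1168.3967
  (99 - 40.1818)^2 = 3459.5785
  (19 - 40.1818)^2 = 448.6694
  (28 - 40.1818)^2 = 148.3967
  (33 - 40.1818)^2 = 51.5785
  (57 - 40.1818)^2 = 282.8512
  (56 - 40.1818)^2 = 250.2149
  (96 - 40.1818)^2 = 3115.6694
  (17 - 40.1818)^2 = 537.3967
  (16 - 40.1818)^2 = 584.7603
  (15 - 40.1818)^2 = 634.124
Step 3: Sum of squared deviations = 10681.6364
Step 4: Sample variance = 10681.6364 / 10 = 1068.1636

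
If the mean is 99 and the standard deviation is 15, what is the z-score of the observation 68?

-2.0667

Step 1: Recall the z-score formula: z = (x - mu) / sigma
Step 2: Substitute values: z = (68 - 99) / 15
Step 3: z = -31 / 15 = -2.0667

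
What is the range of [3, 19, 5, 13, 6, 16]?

16

Step 1: Identify the maximum value: max = 19
Step 2: Identify the minimum value: min = 3
Step 3: Range = max - min = 19 - 3 = 16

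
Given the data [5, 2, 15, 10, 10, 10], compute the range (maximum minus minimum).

13

Step 1: Identify the maximum value: max = 15
Step 2: Identify the minimum value: min = 2
Step 3: Range = max - min = 15 - 2 = 13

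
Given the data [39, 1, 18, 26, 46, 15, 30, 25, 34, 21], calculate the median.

25.5

Step 1: Sort the data in ascending order: [1, 15, 18, 21, 25, 26, 30, 34, 39, 46]
Step 2: The number of values is n = 10.
Step 3: Since n is even, the median is the average of positions 5 and 6:
  Median = (25 + 26) / 2 = 25.5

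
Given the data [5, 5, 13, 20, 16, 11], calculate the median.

12

Step 1: Sort the data in ascending order: [5, 5, 11, 13, 16, 20]
Step 2: The number of values is n = 6.
Step 3: Since n is even, the median is the average of positions 3 and 4:
  Median = (11 + 13) / 2 = 12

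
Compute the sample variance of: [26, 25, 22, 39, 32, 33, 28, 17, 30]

42

Step 1: Compute the mean: (26 + 25 + 22 + 39 + 32 + 33 + 28 + 17 + 30) / 9 = 28
Step 2: Compute squared deviations from the mean:
  (26 - 28)^2 = 4
  (25 - 28)^2 = 9
  (22 - 28)^2 = 36
  (39 - 28)^2 = 121
  (32 - 28)^2 = 16
  (33 - 28)^2 = 25
  (28 - 28)^2 = 0
  (17 - 28)^2 = 121
  (30 - 28)^2 = 4
Step 3: Sum of squared deviations = 336
Step 4: Sample variance = 336 / 8 = 42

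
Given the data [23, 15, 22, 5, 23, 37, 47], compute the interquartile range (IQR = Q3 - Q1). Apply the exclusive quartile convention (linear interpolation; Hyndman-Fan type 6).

22

Step 1: Sort the data: [5, 15, 22, 23, 23, 37, 47]
Step 2: n = 7
Step 3: Using the exclusive quartile method:
  Q1 = 15
  Q2 (median) = 23
  Q3 = 37
  IQR = Q3 - Q1 = 37 - 15 = 22
Step 4: IQR = 22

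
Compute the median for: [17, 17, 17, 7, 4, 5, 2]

7

Step 1: Sort the data in ascending order: [2, 4, 5, 7, 17, 17, 17]
Step 2: The number of values is n = 7.
Step 3: Since n is odd, the median is the middle value at position 4: 7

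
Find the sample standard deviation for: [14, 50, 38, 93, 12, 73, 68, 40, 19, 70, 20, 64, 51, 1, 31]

26.935

Step 1: Compute the mean: 42.9333
Step 2: Sum of squared deviations from the mean: 10156.9333
Step 3: Sample variance = 10156.9333 / 14 = 725.4952
Step 4: Standard deviation = sqrt(725.4952) = 26.935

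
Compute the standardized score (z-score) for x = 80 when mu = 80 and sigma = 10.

0

Step 1: Recall the z-score formula: z = (x - mu) / sigma
Step 2: Substitute values: z = (80 - 80) / 10
Step 3: z = 0 / 10 = 0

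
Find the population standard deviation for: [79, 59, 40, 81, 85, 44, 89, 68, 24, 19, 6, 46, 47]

25.693

Step 1: Compute the mean: 52.8462
Step 2: Sum of squared deviations from the mean: 8581.6923
Step 3: Population variance = 8581.6923 / 13 = 660.1302
Step 4: Standard deviation = sqrt(660.1302) = 25.693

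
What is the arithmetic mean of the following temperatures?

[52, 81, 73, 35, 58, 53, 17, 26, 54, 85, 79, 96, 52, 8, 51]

54.6667

Step 1: Sum all values: 52 + 81 + 73 + 35 + 58 + 53 + 17 + 26 + 54 + 85 + 79 + 96 + 52 + 8 + 51 = 820
Step 2: Count the number of values: n = 15
Step 3: Mean = sum / n = 820 / 15 = 54.6667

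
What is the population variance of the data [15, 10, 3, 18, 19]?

34.8

Step 1: Compute the mean: (15 + 10 + 3 + 18 + 19) / 5 = 13
Step 2: Compute squared deviations from the mean:
  (15 - 13)^2 = 4
  (10 - 13)^2 = 9
  (3 - 13)^2 = 100
  (18 - 13)^2 = 25
  (19 - 13)^2 = 36
Step 3: Sum of squared deviations = 174
Step 4: Population variance = 174 / 5 = 34.8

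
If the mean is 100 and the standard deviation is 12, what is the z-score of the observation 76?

-2

Step 1: Recall the z-score formula: z = (x - mu) / sigma
Step 2: Substitute values: z = (76 - 100) / 12
Step 3: z = -24 / 12 = -2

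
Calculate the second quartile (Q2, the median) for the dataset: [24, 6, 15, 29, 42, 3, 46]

24

Step 1: Sort the data: [3, 6, 15, 24, 29, 42, 46]
Step 2: n = 7
Step 3: Q2 is the median. Since n is odd, it is the middle value at position 4: 24
Step 4: Q2 = 24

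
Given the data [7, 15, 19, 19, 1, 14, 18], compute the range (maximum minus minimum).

18

Step 1: Identify the maximum value: max = 19
Step 2: Identify the minimum value: min = 1
Step 3: Range = max - min = 19 - 1 = 18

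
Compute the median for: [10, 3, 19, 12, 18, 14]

13

Step 1: Sort the data in ascending order: [3, 10, 12, 14, 18, 19]
Step 2: The number of values is n = 6.
Step 3: Since n is even, the median is the average of positions 3 and 4:
  Median = (12 + 14) / 2 = 13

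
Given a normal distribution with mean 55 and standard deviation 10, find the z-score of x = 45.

-1

Step 1: Recall the z-score formula: z = (x - mu) / sigma
Step 2: Substitute values: z = (45 - 55) / 10
Step 3: z = -10 / 10 = -1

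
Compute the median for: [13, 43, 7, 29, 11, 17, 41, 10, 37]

17

Step 1: Sort the data in ascending order: [7, 10, 11, 13, 17, 29, 37, 41, 43]
Step 2: The number of values is n = 9.
Step 3: Since n is odd, the median is the middle value at position 5: 17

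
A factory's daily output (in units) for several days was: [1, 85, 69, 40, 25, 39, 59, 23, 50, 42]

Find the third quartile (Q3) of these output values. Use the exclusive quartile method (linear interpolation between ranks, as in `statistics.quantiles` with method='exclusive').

61.5

Step 1: Sort the data: [1, 23, 25, 39, 40, 42, 50, 59, 69, 85]
Step 2: n = 10
Step 3: Using the exclusive quartile method:
  Q1 = 24.5
  Q2 (median) = 41
  Q3 = 61.5
  IQR = Q3 - Q1 = 61.5 - 24.5 = 37
Step 4: Q3 = 61.5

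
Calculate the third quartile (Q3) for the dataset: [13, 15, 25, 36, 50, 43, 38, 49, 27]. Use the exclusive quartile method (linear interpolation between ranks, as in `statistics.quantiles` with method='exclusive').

46

Step 1: Sort the data: [13, 15, 25, 27, 36, 38, 43, 49, 50]
Step 2: n = 9
Step 3: Using the exclusive quartile method:
  Q1 = 20
  Q2 (median) = 36
  Q3 = 46
  IQR = Q3 - Q1 = 46 - 20 = 26
Step 4: Q3 = 46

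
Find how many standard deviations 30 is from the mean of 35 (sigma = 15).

-0.3333

Step 1: Recall the z-score formula: z = (x - mu) / sigma
Step 2: Substitute values: z = (30 - 35) / 15
Step 3: z = -5 / 15 = -0.3333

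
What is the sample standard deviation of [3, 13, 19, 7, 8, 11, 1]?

6.1218

Step 1: Compute the mean: 8.8571
Step 2: Sum of squared deviations from the mean: 224.8571
Step 3: Sample variance = 224.8571 / 6 = 37.4762
Step 4: Standard deviation = sqrt(37.4762) = 6.1218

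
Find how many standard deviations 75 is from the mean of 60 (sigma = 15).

1

Step 1: Recall the z-score formula: z = (x - mu) / sigma
Step 2: Substitute values: z = (75 - 60) / 15
Step 3: z = 15 / 15 = 1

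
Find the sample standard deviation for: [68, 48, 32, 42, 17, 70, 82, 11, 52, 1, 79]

27.9044

Step 1: Compute the mean: 45.6364
Step 2: Sum of squared deviations from the mean: 7786.5455
Step 3: Sample variance = 7786.5455 / 10 = 778.6545
Step 4: Standard deviation = sqrt(778.6545) = 27.9044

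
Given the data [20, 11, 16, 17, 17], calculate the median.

17

Step 1: Sort the data in ascending order: [11, 16, 17, 17, 20]
Step 2: The number of values is n = 5.
Step 3: Since n is odd, the median is the middle value at position 3: 17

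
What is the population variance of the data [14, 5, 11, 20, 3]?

37.84

Step 1: Compute the mean: (14 + 5 + 11 + 20 + 3) / 5 = 10.6
Step 2: Compute squared deviations from the mean:
  (14 - 10.6)^2 = 11.56
  (5 - 10.6)^2 = 31.36
  (11 - 10.6)^2 = 0.16
  (20 - 10.6)^2 = 88.36
  (3 - 10.6)^2 = 57.76
Step 3: Sum of squared deviations = 189.2
Step 4: Population variance = 189.2 / 5 = 37.84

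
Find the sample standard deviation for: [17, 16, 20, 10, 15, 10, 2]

6.0119

Step 1: Compute the mean: 12.8571
Step 2: Sum of squared deviations from the mean: 216.8571
Step 3: Sample variance = 216.8571 / 6 = 36.1429
Step 4: Standard deviation = sqrt(36.1429) = 6.0119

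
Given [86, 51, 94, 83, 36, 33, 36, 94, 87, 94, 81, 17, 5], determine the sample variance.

1054.7308

Step 1: Compute the mean: (86 + 51 + 94 + 83 + 36 + 33 + 36 + 94 + 87 + 94 + 81 + 17 + 5) / 13 = 61.3077
Step 2: Compute squared deviations from the mean:
  (86 - 61.3077)^2 = 609.7101
  (51 - 61.3077)^2 = 106.2485
  (94 - 61.3077)^2 = 1068.787
  (83 - 61.3077)^2 = 470.5562
  (36 - 61.3077)^2 = 640.4793
  (33 - 61.3077)^2 = 801.3254
  (36 - 61.3077)^2 = 640.4793
  (94 - 61.3077)^2 = 1068.787
  (87 - 61.3077)^2 = 660.0947
  (94 - 61.3077)^2 = 1068.787
  (81 - 61.3077)^2 = 387.787
  (17 - 61.3077)^2 = 1963.1716
  (5 - 61.3077)^2 = 3170.5562
Step 3: Sum of squared deviations = 12656.7692
Step 4: Sample variance = 12656.7692 / 12 = 1054.7308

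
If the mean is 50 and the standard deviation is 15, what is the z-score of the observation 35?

-1

Step 1: Recall the z-score formula: z = (x - mu) / sigma
Step 2: Substitute values: z = (35 - 50) / 15
Step 3: z = -15 / 15 = -1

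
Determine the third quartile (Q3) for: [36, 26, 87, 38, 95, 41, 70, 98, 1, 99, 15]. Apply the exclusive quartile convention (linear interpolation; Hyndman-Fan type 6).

95

Step 1: Sort the data: [1, 15, 26, 36, 38, 41, 70, 87, 95, 98, 99]
Step 2: n = 11
Step 3: Using the exclusive quartile method:
  Q1 = 26
  Q2 (median) = 41
  Q3 = 95
  IQR = Q3 - Q1 = 95 - 26 = 69
Step 4: Q3 = 95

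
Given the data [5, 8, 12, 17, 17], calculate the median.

12

Step 1: Sort the data in ascending order: [5, 8, 12, 17, 17]
Step 2: The number of values is n = 5.
Step 3: Since n is odd, the median is the middle value at position 3: 12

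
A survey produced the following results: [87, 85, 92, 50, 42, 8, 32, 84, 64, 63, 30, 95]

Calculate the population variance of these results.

750.3333

Step 1: Compute the mean: (87 + 85 + 92 + 50 + 42 + 8 + 32 + 84 + 64 + 63 + 30 + 95) / 12 = 61
Step 2: Compute squared deviations from the mean:
  (87 - 61)^2 = 676
  (85 - 61)^2 = 576
  (92 - 61)^2 = 961
  (50 - 61)^2 = 121
  (42 - 61)^2 = 361
  (8 - 61)^2 = 2809
  (32 - 61)^2 = 841
  (84 - 61)^2 = 529
  (64 - 61)^2 = 9
  (63 - 61)^2 = 4
  (30 - 61)^2 = 961
  (95 - 61)^2 = 1156
Step 3: Sum of squared deviations = 9004
Step 4: Population variance = 9004 / 12 = 750.3333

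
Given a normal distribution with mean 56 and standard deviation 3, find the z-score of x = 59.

1

Step 1: Recall the z-score formula: z = (x - mu) / sigma
Step 2: Substitute values: z = (59 - 56) / 3
Step 3: z = 3 / 3 = 1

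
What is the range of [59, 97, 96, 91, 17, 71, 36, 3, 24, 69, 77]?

94

Step 1: Identify the maximum value: max = 97
Step 2: Identify the minimum value: min = 3
Step 3: Range = max - min = 97 - 3 = 94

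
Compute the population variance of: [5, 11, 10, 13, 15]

11.36

Step 1: Compute the mean: (5 + 11 + 10 + 13 + 15) / 5 = 10.8
Step 2: Compute squared deviations from the mean:
  (5 - 10.8)^2 = 33.64
  (11 - 10.8)^2 = 0.04
  (10 - 10.8)^2 = 0.64
  (13 - 10.8)^2 = 4.84
  (15 - 10.8)^2 = 17.64
Step 3: Sum of squared deviations = 56.8
Step 4: Population variance = 56.8 / 5 = 11.36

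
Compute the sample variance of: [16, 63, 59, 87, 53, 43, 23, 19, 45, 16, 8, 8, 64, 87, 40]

710.9238

Step 1: Compute the mean: (16 + 63 + 59 + 87 + 53 + 43 + 23 + 19 + 45 + 16 + 8 + 8 + 64 + 87 + 40) / 15 = 42.0667
Step 2: Compute squared deviations from the mean:
  (16 - 42.0667)^2 = 679.4711
  (63 - 42.0667)^2 = 438.2044
  (59 - 42.0667)^2 = 286.7378
  (87 - 42.0667)^2 = 2019.0044
  (53 - 42.0667)^2 = 119.5378
  (43 - 42.0667)^2 = 0.8711
  (23 - 42.0667)^2 = 363.5378
  (19 - 42.0667)^2 = 532.0711
  (45 - 42.0667)^2 = 8.6044
  (16 - 42.0667)^2 = 679.4711
  (8 - 42.0667)^2 = 1160.5378
  (8 - 42.0667)^2 = 1160.5378
  (64 - 42.0667)^2 = 481.0711
  (87 - 42.0667)^2 = 2019.0044
  (40 - 42.0667)^2 = 4.2711
Step 3: Sum of squared deviations = 9952.9333
Step 4: Sample variance = 9952.9333 / 14 = 710.9238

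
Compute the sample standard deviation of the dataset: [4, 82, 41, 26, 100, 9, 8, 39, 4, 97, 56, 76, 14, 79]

35.8793

Step 1: Compute the mean: 45.3571
Step 2: Sum of squared deviations from the mean: 16735.2143
Step 3: Sample variance = 16735.2143 / 13 = 1287.3242
Step 4: Standard deviation = sqrt(1287.3242) = 35.8793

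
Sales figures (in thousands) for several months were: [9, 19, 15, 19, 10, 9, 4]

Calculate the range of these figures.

15

Step 1: Identify the maximum value: max = 19
Step 2: Identify the minimum value: min = 4
Step 3: Range = max - min = 19 - 4 = 15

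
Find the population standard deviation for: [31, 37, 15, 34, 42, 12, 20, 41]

11.0227

Step 1: Compute the mean: 29
Step 2: Sum of squared deviations from the mean: 972
Step 3: Population variance = 972 / 8 = 121.5
Step 4: Standard deviation = sqrt(121.5) = 11.0227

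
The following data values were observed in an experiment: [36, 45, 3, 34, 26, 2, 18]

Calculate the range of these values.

43

Step 1: Identify the maximum value: max = 45
Step 2: Identify the minimum value: min = 2
Step 3: Range = max - min = 45 - 2 = 43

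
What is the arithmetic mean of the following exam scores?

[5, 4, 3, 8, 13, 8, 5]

6.5714

Step 1: Sum all values: 5 + 4 + 3 + 8 + 13 + 8 + 5 = 46
Step 2: Count the number of values: n = 7
Step 3: Mean = sum / n = 46 / 7 = 6.5714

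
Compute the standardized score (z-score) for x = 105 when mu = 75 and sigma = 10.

3

Step 1: Recall the z-score formula: z = (x - mu) / sigma
Step 2: Substitute values: z = (105 - 75) / 10
Step 3: z = 30 / 10 = 3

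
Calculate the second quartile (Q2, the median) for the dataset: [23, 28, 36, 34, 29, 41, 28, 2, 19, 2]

28

Step 1: Sort the data: [2, 2, 19, 23, 28, 28, 29, 34, 36, 41]
Step 2: n = 10
Step 3: Q2 is the median. Since n is even, it is the average of the values at positions 5 and 6:
  Q2 = (28 + 28) / 2 = 28
Step 4: Q2 = 28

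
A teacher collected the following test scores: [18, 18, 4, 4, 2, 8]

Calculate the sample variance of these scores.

52.4

Step 1: Compute the mean: (18 + 18 + 4 + 4 + 2 + 8) / 6 = 9
Step 2: Compute squared deviations from the mean:
  (18 - 9)^2 = 81
  (18 - 9)^2 = 81
  (4 - 9)^2 = 25
  (4 - 9)^2 = 25
  (2 - 9)^2 = 49
  (8 - 9)^2 = 1
Step 3: Sum of squared deviations = 262
Step 4: Sample variance = 262 / 5 = 52.4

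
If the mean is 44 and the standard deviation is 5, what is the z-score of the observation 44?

0

Step 1: Recall the z-score formula: z = (x - mu) / sigma
Step 2: Substitute values: z = (44 - 44) / 5
Step 3: z = 0 / 5 = 0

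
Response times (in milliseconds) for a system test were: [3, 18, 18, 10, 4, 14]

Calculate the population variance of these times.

36.8056

Step 1: Compute the mean: (3 + 18 + 18 + 10 + 4 + 14) / 6 = 11.1667
Step 2: Compute squared deviations from the mean:
  (3 - 11.1667)^2 = 66.6944
  (18 - 11.1667)^2 = 46.6944
  (18 - 11.1667)^2 = 46.6944
  (10 - 11.1667)^2 = 1.3611
  (4 - 11.1667)^2 = 51.3611
  (14 - 11.1667)^2 = 8.0278
Step 3: Sum of squared deviations = 220.8333
Step 4: Population variance = 220.8333 / 6 = 36.8056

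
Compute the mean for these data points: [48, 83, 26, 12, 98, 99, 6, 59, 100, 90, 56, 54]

60.9167

Step 1: Sum all values: 48 + 83 + 26 + 12 + 98 + 99 + 6 + 59 + 100 + 90 + 56 + 54 = 731
Step 2: Count the number of values: n = 12
Step 3: Mean = sum / n = 731 / 12 = 60.9167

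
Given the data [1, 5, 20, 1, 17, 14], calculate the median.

9.5

Step 1: Sort the data in ascending order: [1, 1, 5, 14, 17, 20]
Step 2: The number of values is n = 6.
Step 3: Since n is even, the median is the average of positions 3 and 4:
  Median = (5 + 14) / 2 = 9.5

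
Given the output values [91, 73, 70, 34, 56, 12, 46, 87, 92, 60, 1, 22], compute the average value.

53.6667

Step 1: Sum all values: 91 + 73 + 70 + 34 + 56 + 12 + 46 + 87 + 92 + 60 + 1 + 22 = 644
Step 2: Count the number of values: n = 12
Step 3: Mean = sum / n = 644 / 12 = 53.6667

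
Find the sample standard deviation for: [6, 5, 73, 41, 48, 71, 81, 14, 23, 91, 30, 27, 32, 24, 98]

30.9642

Step 1: Compute the mean: 44.2667
Step 2: Sum of squared deviations from the mean: 13422.9333
Step 3: Sample variance = 13422.9333 / 14 = 958.781
Step 4: Standard deviation = sqrt(958.781) = 30.9642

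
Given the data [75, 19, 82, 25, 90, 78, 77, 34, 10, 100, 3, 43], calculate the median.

59

Step 1: Sort the data in ascending order: [3, 10, 19, 25, 34, 43, 75, 77, 78, 82, 90, 100]
Step 2: The number of values is n = 12.
Step 3: Since n is even, the median is the average of positions 6 and 7:
  Median = (43 + 75) / 2 = 59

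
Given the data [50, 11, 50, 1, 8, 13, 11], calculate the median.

11

Step 1: Sort the data in ascending order: [1, 8, 11, 11, 13, 50, 50]
Step 2: The number of values is n = 7.
Step 3: Since n is odd, the median is the middle value at position 4: 11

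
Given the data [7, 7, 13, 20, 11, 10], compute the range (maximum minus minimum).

13

Step 1: Identify the maximum value: max = 20
Step 2: Identify the minimum value: min = 7
Step 3: Range = max - min = 20 - 7 = 13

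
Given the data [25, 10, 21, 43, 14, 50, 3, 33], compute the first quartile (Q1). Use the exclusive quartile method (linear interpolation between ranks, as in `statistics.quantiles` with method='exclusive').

11

Step 1: Sort the data: [3, 10, 14, 21, 25, 33, 43, 50]
Step 2: n = 8
Step 3: Using the exclusive quartile method:
  Q1 = 11
  Q2 (median) = 23
  Q3 = 40.5
  IQR = Q3 - Q1 = 40.5 - 11 = 29.5
Step 4: Q1 = 11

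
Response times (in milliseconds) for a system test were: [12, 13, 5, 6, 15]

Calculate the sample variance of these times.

19.7

Step 1: Compute the mean: (12 + 13 + 5 + 6 + 15) / 5 = 10.2
Step 2: Compute squared deviations from the mean:
  (12 - 10.2)^2 = 3.24
  (13 - 10.2)^2 = 7.84
  (5 - 10.2)^2 = 27.04
  (6 - 10.2)^2 = 17.64
  (15 - 10.2)^2 = 23.04
Step 3: Sum of squared deviations = 78.8
Step 4: Sample variance = 78.8 / 4 = 19.7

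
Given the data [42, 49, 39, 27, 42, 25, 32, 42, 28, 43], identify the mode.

42

Step 1: Count the frequency of each value:
  25: appears 1 time(s)
  27: appears 1 time(s)
  28: appears 1 time(s)
  32: appears 1 time(s)
  39: appears 1 time(s)
  42: appears 3 time(s)
  43: appears 1 time(s)
  49: appears 1 time(s)
Step 2: The value 42 appears most frequently (3 times).
Step 3: Mode = 42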